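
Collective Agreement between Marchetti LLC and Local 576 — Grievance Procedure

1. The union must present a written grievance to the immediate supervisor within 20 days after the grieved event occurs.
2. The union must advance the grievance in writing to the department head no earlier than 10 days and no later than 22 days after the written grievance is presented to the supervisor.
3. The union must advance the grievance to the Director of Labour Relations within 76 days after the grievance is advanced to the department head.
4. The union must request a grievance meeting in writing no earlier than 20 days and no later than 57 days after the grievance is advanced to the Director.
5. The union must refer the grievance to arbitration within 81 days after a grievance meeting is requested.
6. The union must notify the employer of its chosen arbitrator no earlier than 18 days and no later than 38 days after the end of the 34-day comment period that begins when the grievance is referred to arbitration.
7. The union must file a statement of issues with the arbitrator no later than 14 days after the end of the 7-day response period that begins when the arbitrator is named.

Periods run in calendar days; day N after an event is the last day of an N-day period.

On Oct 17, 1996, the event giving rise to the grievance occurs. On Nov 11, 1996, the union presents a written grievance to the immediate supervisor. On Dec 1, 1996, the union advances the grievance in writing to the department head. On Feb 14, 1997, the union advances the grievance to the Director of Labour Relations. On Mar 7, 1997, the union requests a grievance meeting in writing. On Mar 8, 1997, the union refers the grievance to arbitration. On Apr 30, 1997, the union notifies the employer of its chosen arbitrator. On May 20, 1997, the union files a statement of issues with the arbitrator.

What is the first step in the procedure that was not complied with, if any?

Step 1

(1) due by Oct 17, 1996 + 20 days = Nov 6, 1996; not done until Nov 11, 1996, 5 days after the deadline.
Later steps need not be reached.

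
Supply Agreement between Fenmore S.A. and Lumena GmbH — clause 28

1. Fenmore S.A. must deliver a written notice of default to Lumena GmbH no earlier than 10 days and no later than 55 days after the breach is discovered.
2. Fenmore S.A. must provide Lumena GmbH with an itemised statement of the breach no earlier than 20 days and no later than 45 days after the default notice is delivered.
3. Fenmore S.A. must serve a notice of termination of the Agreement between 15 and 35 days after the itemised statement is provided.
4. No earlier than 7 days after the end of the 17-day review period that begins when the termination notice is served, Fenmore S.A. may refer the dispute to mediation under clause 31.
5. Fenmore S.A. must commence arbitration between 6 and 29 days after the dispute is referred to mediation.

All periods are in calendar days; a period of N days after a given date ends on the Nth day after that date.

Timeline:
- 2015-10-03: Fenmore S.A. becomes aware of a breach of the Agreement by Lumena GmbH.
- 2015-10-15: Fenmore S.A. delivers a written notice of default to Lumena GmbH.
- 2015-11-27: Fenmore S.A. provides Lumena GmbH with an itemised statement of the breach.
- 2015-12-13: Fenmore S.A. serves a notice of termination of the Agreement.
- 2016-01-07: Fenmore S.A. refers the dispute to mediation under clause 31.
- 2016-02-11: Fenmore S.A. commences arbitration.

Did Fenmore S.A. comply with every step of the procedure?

No

Step 1 — 10 and 55 days from 2015-10-03 (when the breach is discovered) are 2015-10-13 and 2015-11-27 respectively; done 2015-10-15 — within the window.
Step 2 — 20 and 45 days from 2015-10-15 (when the default notice is delivered) are 2015-11-04 and 2015-11-29 respectively; done 2015-11-27, which is between those dates.
Step 3 — 15 and 35 days from 2015-11-27 (when the itemised statement is provided) are 2015-12-12 and 2016-01-01 respectively; 2015-12-13 falls inside that range.
Step 4 — must wait 7 days from 2015-12-30 (end of the 17-day review period, which began when the termination notice is served on 2015-12-13), so not before 2016-01-06; done 2016-01-07, after the minimum wait.
Step 5 — 6 and 29 days from 2016-01-07 (when the dispute is referred to mediation) are 2016-01-13 and 2016-02-05 respectively; 2016-02-11 is 6 days past the end of the window.
The analysis stops there.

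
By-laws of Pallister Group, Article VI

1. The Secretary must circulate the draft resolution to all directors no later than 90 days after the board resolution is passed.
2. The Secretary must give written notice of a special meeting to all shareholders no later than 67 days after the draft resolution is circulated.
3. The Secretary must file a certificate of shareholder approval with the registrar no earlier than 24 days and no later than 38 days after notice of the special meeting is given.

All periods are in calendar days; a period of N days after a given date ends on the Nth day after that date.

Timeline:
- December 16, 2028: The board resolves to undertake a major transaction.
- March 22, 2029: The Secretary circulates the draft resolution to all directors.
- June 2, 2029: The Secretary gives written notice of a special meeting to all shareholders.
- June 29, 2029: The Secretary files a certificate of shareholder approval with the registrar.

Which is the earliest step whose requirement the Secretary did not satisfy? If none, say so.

Step 1 — counting 90 days from December 16, 2028 (when the board resolution is passed) gives a deadline of March 16, 2029; not done until March 22, 2029, 6 days after the deadline.

Step 1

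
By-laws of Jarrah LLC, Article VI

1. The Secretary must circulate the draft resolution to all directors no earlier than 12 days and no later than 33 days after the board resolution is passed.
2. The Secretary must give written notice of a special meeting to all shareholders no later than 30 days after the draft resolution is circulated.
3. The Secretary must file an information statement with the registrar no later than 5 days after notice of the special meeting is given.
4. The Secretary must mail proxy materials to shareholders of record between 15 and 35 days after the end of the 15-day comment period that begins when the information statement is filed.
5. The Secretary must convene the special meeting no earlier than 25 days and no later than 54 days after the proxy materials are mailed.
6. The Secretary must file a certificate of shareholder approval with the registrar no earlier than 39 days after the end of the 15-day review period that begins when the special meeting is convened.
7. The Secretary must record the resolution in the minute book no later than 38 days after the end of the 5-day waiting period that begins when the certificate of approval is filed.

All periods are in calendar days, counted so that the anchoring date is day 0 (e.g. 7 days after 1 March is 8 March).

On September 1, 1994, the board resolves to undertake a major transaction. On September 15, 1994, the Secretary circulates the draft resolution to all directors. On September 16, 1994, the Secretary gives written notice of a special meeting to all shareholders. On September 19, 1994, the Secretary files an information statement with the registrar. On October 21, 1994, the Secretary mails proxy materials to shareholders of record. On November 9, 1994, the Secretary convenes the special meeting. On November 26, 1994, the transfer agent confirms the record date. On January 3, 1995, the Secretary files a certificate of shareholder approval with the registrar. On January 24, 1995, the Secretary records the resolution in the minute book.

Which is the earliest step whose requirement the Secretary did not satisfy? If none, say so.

Step 5

Step 1: the window is 12–33 days after September 1, 1994 (when the board resolution is passed), so September 13, 1994 through October 4, 1994; September 15, 1994 falls inside that range.
Step 2: 30 days after September 15, 1994 (when the draft resolution is circulated) is October 15, 1994; done September 16, 1994 — timely.
Step 3: 5 days after September 16, 1994 (when notice of the special meeting is given) is September 21, 1994; September 19, 1994 is within that limit.
Step 4: the window is 15–35 days after October 4, 1994 (end of the 15-day comment period, which began when the information statement is filed on September 19, 1994), so October 19, 1994 through November 8, 1994; done October 21, 1994, which is between those dates.
Step 5: the window is 25–54 days after October 21, 1994 (when the proxy materials are mailed), so November 15, 1994 through December 14, 1994; done November 9, 1994 — 6 days before the window opened.
No need to go further; step 5 was not satisfied.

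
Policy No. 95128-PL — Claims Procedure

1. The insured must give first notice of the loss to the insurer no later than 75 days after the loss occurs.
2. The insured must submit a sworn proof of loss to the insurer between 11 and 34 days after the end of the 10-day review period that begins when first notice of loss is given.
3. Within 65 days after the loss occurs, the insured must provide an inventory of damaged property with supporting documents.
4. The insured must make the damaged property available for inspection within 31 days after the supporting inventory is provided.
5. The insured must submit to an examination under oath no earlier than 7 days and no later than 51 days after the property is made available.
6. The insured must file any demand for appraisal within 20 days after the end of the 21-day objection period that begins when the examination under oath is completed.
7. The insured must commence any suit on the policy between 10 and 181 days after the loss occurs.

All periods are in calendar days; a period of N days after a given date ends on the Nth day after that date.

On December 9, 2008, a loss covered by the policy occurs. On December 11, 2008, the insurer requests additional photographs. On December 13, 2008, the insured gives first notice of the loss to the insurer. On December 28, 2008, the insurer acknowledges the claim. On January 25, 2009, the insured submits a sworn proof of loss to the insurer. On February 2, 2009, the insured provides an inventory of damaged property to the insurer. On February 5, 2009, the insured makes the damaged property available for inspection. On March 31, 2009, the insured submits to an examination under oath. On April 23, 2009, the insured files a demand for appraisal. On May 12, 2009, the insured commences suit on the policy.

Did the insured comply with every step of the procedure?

Step 1: 75 days after December 9, 2008 (when the loss occurs) is February 22, 2009; done December 13, 2008 — timely.
Step 2: the window is 11–34 days after December 23, 2008 (end of the 10-day review period, which began when first notice of loss is given on December 13, 2008), so January 3, 2009 through January 26, 2009; January 25, 2009 falls inside that range.
Step 3: 65 days after December 9, 2008 (when the loss occurs) is February 12, 2009; February 2, 2009 is within that limit.
Step 4: 31 days after February 2, 2009 (when the supporting inventory is provided) is March 5, 2009; February 5, 2009 is within that limit.
Step 5: the window is 7–51 days after February 5, 2009 (when the property is made available), so February 12, 2009 through March 28, 2009; March 31, 2009 is 3 days past the end of the window.
No need to go further; step 5 was not satisfied.

No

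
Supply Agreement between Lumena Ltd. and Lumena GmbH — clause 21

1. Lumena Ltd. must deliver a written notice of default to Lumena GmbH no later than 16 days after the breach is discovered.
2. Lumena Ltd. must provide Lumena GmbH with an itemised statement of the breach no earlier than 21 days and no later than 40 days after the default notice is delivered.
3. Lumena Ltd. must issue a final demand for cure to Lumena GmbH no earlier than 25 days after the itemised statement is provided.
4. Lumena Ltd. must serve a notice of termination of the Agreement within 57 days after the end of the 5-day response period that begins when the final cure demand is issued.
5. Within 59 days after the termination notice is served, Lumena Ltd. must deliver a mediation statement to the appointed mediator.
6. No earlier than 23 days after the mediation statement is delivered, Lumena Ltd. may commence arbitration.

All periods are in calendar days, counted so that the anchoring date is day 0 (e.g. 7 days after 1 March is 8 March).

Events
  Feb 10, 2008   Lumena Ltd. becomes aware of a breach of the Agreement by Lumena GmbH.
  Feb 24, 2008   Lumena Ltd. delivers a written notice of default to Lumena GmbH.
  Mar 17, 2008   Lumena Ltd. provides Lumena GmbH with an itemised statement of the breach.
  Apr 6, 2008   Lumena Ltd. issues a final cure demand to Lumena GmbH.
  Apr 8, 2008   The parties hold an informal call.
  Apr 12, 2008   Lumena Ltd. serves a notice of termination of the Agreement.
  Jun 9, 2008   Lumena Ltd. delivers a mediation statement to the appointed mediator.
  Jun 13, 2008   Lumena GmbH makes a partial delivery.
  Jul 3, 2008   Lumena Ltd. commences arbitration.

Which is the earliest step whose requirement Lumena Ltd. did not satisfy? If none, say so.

Step 1: 16 days after Feb 10, 2008 (when the breach is discovered) is Feb 26, 2008; done Feb 24, 2008 — timely.
Step 2: the window is 21–40 days after Feb 24, 2008 (when the default notice is delivered), so Mar 16, 2008 through Apr 4, 2008; done Mar 17, 2008 — within the window.
Step 3: the earliest permitted date is 25 days after Mar 17, 2008 (when the itemised statement is provided), i.e. Apr 11, 2008; Apr 6, 2008 is 5 days before the earliest permitted date.
The analysis stops there.

Step 3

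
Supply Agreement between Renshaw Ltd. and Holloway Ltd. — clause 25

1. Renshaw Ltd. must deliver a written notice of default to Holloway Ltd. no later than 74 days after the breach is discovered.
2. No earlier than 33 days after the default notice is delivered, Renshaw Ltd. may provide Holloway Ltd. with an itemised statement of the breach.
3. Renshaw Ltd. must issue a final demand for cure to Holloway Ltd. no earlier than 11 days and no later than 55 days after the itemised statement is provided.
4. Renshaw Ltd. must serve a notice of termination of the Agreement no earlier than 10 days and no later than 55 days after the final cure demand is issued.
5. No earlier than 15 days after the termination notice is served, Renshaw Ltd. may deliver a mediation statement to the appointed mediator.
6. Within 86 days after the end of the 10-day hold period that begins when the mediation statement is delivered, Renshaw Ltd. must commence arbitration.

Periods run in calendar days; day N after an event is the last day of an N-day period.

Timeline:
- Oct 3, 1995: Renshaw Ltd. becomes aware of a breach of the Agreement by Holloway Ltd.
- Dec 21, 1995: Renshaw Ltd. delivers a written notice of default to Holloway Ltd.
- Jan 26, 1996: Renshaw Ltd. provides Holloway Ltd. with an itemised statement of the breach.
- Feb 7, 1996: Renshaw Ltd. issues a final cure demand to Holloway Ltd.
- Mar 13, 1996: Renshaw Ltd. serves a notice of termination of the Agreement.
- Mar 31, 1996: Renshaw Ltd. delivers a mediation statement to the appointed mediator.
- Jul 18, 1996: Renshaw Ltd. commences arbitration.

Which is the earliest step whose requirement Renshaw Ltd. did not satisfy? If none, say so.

Step 1 — counting 74 days from Oct 3, 1995 (when the breach is discovered) gives a deadline of Dec 16, 1995; done Dec 21, 1995 — 5 days late.
Later steps need not be reached.

Step 1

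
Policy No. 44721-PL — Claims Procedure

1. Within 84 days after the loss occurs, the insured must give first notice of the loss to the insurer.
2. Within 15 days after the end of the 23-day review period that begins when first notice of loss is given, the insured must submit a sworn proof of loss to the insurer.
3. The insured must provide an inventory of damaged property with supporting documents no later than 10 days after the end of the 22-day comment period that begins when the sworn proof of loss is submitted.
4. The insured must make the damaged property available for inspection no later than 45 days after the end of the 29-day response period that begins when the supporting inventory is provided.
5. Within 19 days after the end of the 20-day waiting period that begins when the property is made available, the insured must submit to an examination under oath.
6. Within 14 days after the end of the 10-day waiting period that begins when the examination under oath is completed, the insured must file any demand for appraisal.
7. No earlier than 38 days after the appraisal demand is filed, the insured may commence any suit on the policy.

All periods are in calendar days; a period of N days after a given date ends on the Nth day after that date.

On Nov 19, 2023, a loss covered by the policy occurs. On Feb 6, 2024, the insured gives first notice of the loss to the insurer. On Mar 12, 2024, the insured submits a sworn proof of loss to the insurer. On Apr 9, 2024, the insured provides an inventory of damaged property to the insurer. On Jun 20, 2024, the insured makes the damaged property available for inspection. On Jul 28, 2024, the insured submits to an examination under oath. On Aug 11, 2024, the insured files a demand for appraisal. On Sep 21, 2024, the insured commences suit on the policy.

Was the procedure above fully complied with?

Yes

(1) due by Nov 19, 2023 + 84 days = Feb 11, 2024; Feb 6, 2024 is within that limit.
(2) due by Feb 29, 2024 + 15 days = Mar 15, 2024; completed Mar 12, 2024, before the deadline.
(3) due by Apr 3, 2024 + 10 days = Apr 13, 2024; completed Apr 9, 2024, before the deadline.
(4) due by May 8, 2024 + 45 days = Jun 22, 2024; Jun 20, 2024 is within that limit.
(5) due by Jul 10, 2024 + 19 days = Jul 29, 2024; done Jul 28, 2024 — timely.
(6) due by Aug 7, 2024 + 14 days = Aug 21, 2024; done Aug 11, 2024 — timely.
(7) permitted from Aug 11, 2024 + 38 days = Sep 18, 2024 onward; Sep 21, 2024 is on or after that date.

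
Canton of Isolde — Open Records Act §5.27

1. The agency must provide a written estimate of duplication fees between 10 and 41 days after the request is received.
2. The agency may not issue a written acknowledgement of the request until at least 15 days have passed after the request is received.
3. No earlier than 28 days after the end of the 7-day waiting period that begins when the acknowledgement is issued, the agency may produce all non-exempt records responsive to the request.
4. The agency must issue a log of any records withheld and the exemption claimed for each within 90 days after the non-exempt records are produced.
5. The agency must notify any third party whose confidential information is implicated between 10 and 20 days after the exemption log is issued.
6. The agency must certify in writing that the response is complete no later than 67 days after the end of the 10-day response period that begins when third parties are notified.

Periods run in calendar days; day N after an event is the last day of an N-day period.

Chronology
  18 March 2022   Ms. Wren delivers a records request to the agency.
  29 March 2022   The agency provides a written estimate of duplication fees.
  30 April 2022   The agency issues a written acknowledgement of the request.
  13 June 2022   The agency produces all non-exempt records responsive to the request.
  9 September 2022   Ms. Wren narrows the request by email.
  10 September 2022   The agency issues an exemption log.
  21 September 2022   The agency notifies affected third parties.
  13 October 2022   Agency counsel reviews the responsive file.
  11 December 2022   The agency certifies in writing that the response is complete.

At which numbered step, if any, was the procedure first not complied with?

(1) the permitted window runs from 18 March 2022 + 10 = 28 March 2022 to 18 March 2022 + 41 = 28 April 2022; done 29 March 2022, which is between those dates.
(2) permitted from 18 March 2022 + 15 days = 2 April 2022 onward; done 30 April 2022 — permitted.
(3) permitted from 7 May 2022 + 28 days = 4 June 2022 onward; 13 June 2022 is on or after that date.
(4) due by 13 June 2022 + 90 days = 11 September 2022; completed 10 September 2022, before the deadline.
(5) the permitted window runs from 10 September 2022 + 10 = 20 September 2022 to 10 September 2022 + 20 = 30 September 2022; 21 September 2022 falls inside that range.
(6) due by 1 October 2022 + 67 days = 7 December 2022; not done until 11 December 2022, 4 days after the deadline.

Step 6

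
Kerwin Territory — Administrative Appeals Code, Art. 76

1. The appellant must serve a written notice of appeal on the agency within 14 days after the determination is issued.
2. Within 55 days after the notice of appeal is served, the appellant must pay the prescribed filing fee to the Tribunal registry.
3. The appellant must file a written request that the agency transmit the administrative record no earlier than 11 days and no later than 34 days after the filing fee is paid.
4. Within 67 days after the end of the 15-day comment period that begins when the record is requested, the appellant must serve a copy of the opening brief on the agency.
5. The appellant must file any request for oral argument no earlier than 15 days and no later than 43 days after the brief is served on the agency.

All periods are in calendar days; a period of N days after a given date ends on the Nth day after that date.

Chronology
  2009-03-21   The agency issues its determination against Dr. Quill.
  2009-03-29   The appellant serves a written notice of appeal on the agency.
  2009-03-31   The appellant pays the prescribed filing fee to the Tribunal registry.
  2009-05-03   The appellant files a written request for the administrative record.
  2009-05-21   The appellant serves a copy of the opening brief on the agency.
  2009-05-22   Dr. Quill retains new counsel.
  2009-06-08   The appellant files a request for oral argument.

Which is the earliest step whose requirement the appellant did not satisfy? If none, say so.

None — every step was satisfied

(1) due by 2009-03-21 + 14 days = 2009-04-04; done 2009-03-29 — timely.
(2) due by 2009-03-29 + 55 days = 2009-05-23; 2009-03-31 is within that limit.
(3) the permitted window runs from 2009-03-31 + 11 = 2009-04-11 to 2009-03-31 + 34 = 2009-05-04; done 2009-05-03 — within the window.
(4) due by 2009-05-18 + 67 days = 2009-07-24; 2009-05-21 is within that limit.
(5) the permitted window runs from 2009-05-21 + 15 = 2009-06-05 to 2009-05-21 + 43 = 2009-07-03; done 2009-06-08 — within the window.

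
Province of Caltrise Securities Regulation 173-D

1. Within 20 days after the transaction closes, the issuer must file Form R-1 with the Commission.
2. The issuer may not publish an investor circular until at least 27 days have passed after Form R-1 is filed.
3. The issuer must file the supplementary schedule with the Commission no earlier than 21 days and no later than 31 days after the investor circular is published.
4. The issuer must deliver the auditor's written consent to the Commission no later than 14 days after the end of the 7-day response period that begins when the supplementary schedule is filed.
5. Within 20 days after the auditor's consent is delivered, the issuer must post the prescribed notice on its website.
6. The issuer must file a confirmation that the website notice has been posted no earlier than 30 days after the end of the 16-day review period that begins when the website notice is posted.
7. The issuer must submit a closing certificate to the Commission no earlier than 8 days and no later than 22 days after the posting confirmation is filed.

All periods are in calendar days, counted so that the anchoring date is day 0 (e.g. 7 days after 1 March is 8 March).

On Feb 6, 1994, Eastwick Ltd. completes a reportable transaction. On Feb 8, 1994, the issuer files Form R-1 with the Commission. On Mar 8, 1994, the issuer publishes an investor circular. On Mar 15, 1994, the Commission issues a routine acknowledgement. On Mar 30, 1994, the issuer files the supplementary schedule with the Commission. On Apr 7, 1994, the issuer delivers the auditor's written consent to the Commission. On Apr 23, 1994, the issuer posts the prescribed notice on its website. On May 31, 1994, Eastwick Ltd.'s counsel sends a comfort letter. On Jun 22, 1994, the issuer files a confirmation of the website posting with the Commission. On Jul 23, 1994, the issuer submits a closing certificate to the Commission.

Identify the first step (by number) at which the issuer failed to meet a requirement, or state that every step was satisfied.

Step 7

(1) due by Feb 6, 1994 + 20 days = Feb 26, 1994; Feb 8, 1994 is within that limit.
(2) permitted from Feb 8, 1994 + 27 days = Mar 7, 1994 onward; done Mar 8, 1994, after the minimum wait.
(3) the permitted window runs from Mar 8, 1994 + 21 = Mar 29, 1994 to Mar 8, 1994 + 31 = Apr 8, 1994; Mar 30, 1994 falls inside that range.
(4) due by Apr 6, 1994 + 14 days = Apr 20, 1994; done Apr 7, 1994 — timely.
(5) due by Apr 7, 1994 + 20 days = Apr 27, 1994; completed Apr 23, 1994, before the deadline.
(6) permitted from May 9, 1994 + 30 days = Jun 8, 1994 onward; done Jun 22, 1994 — permitted.
(7) the permitted window runs from Jun 22, 1994 + 8 = Jun 30, 1994 to Jun 22, 1994 + 22 = Jul 14, 1994; Jul 23, 1994 is 9 days past the end of the window.
The analysis stops there.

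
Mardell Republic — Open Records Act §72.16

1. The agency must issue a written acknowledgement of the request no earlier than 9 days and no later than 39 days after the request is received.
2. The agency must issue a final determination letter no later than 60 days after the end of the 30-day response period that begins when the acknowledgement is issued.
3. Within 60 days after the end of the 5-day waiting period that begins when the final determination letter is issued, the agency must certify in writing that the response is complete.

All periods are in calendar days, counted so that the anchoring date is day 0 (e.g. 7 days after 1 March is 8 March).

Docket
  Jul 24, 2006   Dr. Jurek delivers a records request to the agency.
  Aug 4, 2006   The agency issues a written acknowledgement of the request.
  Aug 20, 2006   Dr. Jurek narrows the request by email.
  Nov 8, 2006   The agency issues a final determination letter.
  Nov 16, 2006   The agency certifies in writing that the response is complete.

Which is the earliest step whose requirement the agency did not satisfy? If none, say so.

Step 1 — 9 and 39 days from Jul 24, 2006 (when the request is received) are Aug 2, 2006 and Sep 1, 2006 respectively; done Aug 4, 2006, which is between those dates.
Step 2 — counting 60 days from Sep 3, 2006 (end of the 30-day response period, which began when the acknowledgement is issued on Aug 4, 2006) gives a deadline of Nov 2, 2006; done Nov 8, 2006 — 6 days late.

Step 2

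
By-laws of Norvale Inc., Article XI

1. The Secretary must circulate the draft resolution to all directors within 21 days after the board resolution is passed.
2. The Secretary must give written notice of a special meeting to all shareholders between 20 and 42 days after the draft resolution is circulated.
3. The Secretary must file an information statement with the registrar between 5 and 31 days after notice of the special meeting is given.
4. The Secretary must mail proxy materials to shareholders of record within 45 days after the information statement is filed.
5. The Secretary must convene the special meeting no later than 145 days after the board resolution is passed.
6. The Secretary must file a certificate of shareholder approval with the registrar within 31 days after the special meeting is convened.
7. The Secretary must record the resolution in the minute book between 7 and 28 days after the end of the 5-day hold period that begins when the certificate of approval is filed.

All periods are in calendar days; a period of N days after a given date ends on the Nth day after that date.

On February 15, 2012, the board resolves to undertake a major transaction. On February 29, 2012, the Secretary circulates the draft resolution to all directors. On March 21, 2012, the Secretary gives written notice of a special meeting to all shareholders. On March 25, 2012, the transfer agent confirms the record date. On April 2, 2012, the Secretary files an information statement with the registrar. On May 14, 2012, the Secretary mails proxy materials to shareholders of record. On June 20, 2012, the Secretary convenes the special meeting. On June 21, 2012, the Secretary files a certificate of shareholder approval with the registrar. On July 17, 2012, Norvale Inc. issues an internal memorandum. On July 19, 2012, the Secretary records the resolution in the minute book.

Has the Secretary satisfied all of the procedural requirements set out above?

(1) due by February 15, 2012 + 21 days = March 7, 2012; completed February 29, 2012, before the deadline.
(2) the permitted window runs from February 29, 2012 + 20 = March 20, 2012 to February 29, 2012 + 42 = April 11, 2012; done March 21, 2012, which is between those dates.
(3) the permitted window runs from March 21, 2012 + 5 = March 26, 2012 to March 21, 2012 + 31 = April 21, 2012; April 2, 2012 falls inside that range.
(4) due by April 2, 2012 + 45 days = May 17, 2012; completed May 14, 2012, before the deadline.
(5) due by February 15, 2012 + 145 days = July 9, 2012; June 20, 2012 is within that limit.
(6) due by June 20, 2012 + 31 days = July 21, 2012; completed June 21, 2012, before the deadline.
(7) the permitted window runs from June 26, 2012 + 7 = July 3, 2012 to June 26, 2012 + 28 = July 24, 2012; done July 19, 2012 — within the window.

Yes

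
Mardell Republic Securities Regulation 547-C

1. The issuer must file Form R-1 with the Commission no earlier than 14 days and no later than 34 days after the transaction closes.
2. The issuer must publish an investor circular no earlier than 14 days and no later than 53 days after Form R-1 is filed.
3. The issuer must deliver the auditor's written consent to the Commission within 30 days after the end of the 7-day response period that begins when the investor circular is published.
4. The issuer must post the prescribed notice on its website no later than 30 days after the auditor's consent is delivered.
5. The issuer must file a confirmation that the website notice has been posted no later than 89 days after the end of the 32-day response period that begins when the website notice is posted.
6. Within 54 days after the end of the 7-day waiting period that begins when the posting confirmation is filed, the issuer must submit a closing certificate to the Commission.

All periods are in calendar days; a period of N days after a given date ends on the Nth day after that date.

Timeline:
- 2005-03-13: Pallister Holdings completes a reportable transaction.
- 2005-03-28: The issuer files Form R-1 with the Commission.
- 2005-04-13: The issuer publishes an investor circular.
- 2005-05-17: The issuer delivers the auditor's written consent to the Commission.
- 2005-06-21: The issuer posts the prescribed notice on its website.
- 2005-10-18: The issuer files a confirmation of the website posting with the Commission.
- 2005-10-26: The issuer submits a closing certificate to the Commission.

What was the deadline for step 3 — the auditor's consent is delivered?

The investor circular is published on 2005-04-13; the 7-day response period therefore ends 2005-04-20, and step 3 runs from that date. 30 days after 2005-04-20 is 2005-05-20.

2005-05-20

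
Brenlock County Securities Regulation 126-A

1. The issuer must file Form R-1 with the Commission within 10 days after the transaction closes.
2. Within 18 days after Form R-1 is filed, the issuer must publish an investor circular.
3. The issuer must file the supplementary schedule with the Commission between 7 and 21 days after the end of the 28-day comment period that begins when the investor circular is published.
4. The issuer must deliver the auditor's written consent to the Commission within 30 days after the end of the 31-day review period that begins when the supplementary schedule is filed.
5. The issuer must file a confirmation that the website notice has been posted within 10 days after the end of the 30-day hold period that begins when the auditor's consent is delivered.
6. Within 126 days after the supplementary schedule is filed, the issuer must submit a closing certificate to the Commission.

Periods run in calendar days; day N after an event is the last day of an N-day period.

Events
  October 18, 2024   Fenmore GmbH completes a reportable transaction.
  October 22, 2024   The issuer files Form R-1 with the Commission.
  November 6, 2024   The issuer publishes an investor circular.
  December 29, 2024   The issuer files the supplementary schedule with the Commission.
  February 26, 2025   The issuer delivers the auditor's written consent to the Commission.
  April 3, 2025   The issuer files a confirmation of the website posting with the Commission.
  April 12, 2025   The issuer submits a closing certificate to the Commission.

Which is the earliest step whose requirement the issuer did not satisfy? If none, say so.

Step 3

Step 1: 10 days after October 18, 2024 (when the transaction closes) is October 28, 2024; October 22, 2024 is within that limit.
Step 2: 18 days after October 22, 2024 (when Form R-1 is filed) is November 9, 2024; done November 6, 2024 — timely.
Step 3: the window is 7–21 days after December 4, 2024 (end of the 28-day comment period, which began when the investor circular is published on November 6, 2024), so December 11, 2024 through December 25, 2024; December 29, 2024 is 4 days past the end of the window.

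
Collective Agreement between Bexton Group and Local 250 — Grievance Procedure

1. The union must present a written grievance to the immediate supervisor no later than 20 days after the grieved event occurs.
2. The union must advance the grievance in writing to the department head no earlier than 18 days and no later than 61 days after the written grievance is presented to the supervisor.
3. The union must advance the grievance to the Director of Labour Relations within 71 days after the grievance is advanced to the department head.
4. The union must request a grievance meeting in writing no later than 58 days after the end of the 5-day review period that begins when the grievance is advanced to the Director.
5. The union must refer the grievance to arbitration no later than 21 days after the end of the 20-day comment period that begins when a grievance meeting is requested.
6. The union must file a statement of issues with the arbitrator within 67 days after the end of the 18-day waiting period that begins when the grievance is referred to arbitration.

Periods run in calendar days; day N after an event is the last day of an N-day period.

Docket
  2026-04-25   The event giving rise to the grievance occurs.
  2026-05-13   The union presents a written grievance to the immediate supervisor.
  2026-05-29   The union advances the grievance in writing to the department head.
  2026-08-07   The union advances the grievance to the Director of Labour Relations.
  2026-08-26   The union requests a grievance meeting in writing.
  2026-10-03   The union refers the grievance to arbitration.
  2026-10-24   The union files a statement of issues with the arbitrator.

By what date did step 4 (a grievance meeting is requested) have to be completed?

The grievance is advanced to the Director on 2026-08-07; the 5-day review period therefore ends 2026-08-12, and step 4 runs from that date. 58 days after 2026-08-12 is 2026-10-09.

2026-10-09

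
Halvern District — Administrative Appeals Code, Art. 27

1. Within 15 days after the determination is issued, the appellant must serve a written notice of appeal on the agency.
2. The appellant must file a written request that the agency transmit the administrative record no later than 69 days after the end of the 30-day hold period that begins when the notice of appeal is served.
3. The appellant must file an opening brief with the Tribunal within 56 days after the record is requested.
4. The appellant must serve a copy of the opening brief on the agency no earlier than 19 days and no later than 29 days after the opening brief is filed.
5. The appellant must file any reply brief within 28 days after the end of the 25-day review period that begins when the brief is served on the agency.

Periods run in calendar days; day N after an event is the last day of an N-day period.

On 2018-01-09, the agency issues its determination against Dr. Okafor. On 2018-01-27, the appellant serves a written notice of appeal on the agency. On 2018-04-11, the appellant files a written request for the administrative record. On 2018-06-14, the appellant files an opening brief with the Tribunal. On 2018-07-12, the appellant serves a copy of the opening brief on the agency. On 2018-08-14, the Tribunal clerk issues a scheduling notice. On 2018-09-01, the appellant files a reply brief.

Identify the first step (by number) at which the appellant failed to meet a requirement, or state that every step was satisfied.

Step 1: 15 days after 2018-01-09 (when the determination is issued) is 2018-01-24; 2018-01-27 misses that deadline by 3 days.

Step 1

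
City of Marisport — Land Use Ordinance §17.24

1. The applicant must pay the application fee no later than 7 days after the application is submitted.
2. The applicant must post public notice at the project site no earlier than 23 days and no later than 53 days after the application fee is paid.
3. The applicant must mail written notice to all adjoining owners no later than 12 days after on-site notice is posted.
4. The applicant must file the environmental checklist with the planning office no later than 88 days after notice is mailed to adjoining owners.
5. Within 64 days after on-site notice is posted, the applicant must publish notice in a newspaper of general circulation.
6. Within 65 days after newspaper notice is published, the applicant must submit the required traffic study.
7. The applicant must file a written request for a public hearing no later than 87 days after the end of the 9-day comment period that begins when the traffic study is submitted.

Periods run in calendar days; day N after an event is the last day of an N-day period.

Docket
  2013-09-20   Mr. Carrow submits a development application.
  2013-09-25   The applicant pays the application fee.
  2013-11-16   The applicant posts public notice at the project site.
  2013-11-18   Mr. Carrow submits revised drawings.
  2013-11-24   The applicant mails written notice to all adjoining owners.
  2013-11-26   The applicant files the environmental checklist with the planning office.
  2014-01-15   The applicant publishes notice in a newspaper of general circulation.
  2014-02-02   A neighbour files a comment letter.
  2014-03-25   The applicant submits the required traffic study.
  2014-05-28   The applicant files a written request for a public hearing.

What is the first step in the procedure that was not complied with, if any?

(1) due by 2013-09-20 + 7 days = 2013-09-27; completed 2013-09-25, before the deadline.
(2) the permitted window runs from 2013-09-25 + 23 = 2013-10-18 to 2013-09-25 + 53 = 2013-11-17; done 2013-11-16 — within the window.
(3) due by 2013-11-16 + 12 days = 2013-11-28; 2013-11-24 is within that limit.
(4) due by 2013-11-24 + 88 days = 2014-02-20; done 2013-11-26 — timely.
(5) due by 2013-11-16 + 64 days = 2014-01-19; completed 2014-01-15, before the deadline.
(6) due by 2014-01-15 + 65 days = 2014-03-21; not done until 2014-03-25, 4 days after the deadline.

Step 6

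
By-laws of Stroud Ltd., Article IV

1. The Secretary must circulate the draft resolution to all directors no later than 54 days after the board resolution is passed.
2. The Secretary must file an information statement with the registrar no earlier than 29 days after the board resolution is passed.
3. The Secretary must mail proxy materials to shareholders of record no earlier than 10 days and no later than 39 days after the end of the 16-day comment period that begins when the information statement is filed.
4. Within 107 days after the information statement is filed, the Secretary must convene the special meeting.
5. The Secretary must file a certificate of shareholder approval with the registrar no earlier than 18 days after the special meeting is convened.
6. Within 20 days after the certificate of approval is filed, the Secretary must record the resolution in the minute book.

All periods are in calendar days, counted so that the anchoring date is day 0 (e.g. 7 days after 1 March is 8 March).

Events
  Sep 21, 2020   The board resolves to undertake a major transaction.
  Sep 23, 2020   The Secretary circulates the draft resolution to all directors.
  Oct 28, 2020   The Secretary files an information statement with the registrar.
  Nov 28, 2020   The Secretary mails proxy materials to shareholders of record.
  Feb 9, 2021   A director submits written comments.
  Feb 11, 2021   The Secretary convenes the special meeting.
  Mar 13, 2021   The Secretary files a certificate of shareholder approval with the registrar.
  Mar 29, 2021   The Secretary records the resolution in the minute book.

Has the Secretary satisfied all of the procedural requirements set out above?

Yes

(1) due by Sep 21, 2020 + 54 days = Nov 14, 2020; Sep 23, 2020 is within that limit.
(2) permitted from Sep 21, 2020 + 29 days = Oct 20, 2020 onward; done Oct 28, 2020 — permitted.
(3) the permitted window runs from Nov 13, 2020 + 10 = Nov 23, 2020 to Nov 13, 2020 + 39 = Dec 22, 2020; Nov 28, 2020 falls inside that range.
(4) due by Oct 28, 2020 + 107 days = Feb 12, 2021; Feb 11, 2021 is within that limit.
(5) permitted from Feb 11, 2021 + 18 days = Mar 1, 2021 onward; Mar 13, 2021 is on or after that date.
(6) due by Mar 13, 2021 + 20 days = Apr 2, 2021; done Mar 29, 2021 — timely.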